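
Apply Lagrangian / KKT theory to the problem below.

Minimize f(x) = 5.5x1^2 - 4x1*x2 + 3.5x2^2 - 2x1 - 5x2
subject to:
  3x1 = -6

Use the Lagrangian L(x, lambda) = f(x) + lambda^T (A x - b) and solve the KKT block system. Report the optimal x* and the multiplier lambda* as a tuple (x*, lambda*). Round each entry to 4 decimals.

Form the Lagrangian:
  L(x, lambda) = (1/2) x^T Q x + c^T x + lambda^T (A x - b)
Stationarity (grad_x L = 0): Q x + c + A^T lambda = 0.
Primal feasibility: A x = b.

This gives the KKT block system:
  [ Q   A^T ] [ x     ]   [-c ]
  [ A    0  ] [ lambda ] = [ b ]

Solving the linear system:
  x*      = (-2, -0.4286)
  lambda* = (7.4286)
  f(x*)   = 25.3571

x* = (-2, -0.4286), lambda* = (7.4286)


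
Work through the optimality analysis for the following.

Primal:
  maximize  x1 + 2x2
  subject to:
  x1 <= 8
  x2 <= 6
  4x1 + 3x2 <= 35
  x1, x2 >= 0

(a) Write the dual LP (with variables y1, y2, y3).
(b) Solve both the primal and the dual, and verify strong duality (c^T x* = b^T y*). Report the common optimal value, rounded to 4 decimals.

The standard primal-dual pair for 'max c^T x s.t. A x <= b, x >= 0' is:
  Dual:  min b^T y  s.t.  A^T y >= c,  y >= 0.

So the dual LP is:
  minimize  8y1 + 6y2 + 35y3
  subject to:
    y1 + 4y3 >= 1
    y2 + 3y3 >= 2
    y1, y2, y3 >= 0

Solving the primal: x* = (4.25, 6).
  primal value c^T x* = 16.25.
Solving the dual: y* = (0, 1.25, 0.25).
  dual value b^T y* = 16.25.
Strong duality: c^T x* = b^T y*. Confirmed.

16.25


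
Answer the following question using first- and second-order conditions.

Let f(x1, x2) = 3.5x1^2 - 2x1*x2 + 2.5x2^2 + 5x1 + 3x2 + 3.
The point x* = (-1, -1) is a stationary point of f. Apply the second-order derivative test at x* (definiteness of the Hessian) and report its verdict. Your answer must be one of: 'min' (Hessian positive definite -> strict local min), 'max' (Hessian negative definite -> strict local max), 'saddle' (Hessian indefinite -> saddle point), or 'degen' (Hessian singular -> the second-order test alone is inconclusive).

Compute the Hessian H = grad^2 f:
  H = [[7, -2], [-2, 5]]
Verify stationarity: grad f(x*) = H x* + g = (0, 0).
Eigenvalues of H: 3.7639, 8.2361.
Both eigenvalues > 0, so H is positive definite -> x* is a strict local min.

min


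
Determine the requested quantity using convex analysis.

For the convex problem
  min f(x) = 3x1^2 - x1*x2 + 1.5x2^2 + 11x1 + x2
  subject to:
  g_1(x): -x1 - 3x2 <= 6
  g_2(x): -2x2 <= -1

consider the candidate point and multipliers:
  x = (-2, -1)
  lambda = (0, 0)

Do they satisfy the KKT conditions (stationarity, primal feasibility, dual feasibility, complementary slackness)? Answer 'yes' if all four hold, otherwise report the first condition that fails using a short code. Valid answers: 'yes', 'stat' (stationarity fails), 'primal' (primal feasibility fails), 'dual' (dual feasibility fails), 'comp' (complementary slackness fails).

Gradient of f: grad f(x) = Q x + c = (0, 0)
Constraint values g_i(x) = a_i^T x - b_i:
  g_1((-2, -1)) = -1
  g_2((-2, -1)) = 3
Stationarity residual: grad f(x) + sum_i lambda_i a_i = (0, 0)
  -> stationarity OK
Primal feasibility (all g_i <= 0): FAILS
Dual feasibility (all lambda_i >= 0): OK
Complementary slackness (lambda_i * g_i(x) = 0 for all i): OK

Verdict: the first failing condition is primal_feasibility -> primal.

primal


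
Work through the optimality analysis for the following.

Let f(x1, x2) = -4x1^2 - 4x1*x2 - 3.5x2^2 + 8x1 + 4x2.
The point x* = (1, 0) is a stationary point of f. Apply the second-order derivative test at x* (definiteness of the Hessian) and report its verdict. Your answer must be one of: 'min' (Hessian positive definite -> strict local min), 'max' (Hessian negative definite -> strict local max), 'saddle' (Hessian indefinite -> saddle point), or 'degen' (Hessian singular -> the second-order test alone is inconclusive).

Compute the Hessian H = grad^2 f:
  H = [[-8, -4], [-4, -7]]
Verify stationarity: grad f(x*) = H x* + g = (0, 0).
Eigenvalues of H: -11.5311, -3.4689.
Both eigenvalues < 0, so H is negative definite -> x* is a strict local max.

max


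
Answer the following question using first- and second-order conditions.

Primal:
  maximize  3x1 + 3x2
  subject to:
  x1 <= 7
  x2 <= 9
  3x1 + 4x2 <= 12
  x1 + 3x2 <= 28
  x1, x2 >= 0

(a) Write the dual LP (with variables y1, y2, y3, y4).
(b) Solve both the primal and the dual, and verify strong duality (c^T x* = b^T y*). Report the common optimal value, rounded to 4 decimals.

The standard primal-dual pair for 'max c^T x s.t. A x <= b, x >= 0' is:
  Dual:  min b^T y  s.t.  A^T y >= c,  y >= 0.

So the dual LP is:
  minimize  7y1 + 9y2 + 12y3 + 28y4
  subject to:
    y1 + 3y3 + y4 >= 3
    y2 + 4y3 + 3y4 >= 3
    y1, y2, y3, y4 >= 0

Solving the primal: x* = (4, 0).
  primal value c^T x* = 12.
Solving the dual: y* = (0, 0, 1, 0).
  dual value b^T y* = 12.
Strong duality: c^T x* = b^T y*. Confirmed.

12


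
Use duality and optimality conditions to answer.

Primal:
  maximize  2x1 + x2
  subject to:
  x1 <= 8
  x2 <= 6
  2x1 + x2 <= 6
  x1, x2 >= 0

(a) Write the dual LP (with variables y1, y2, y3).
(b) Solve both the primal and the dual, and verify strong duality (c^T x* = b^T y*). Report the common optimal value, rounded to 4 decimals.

The standard primal-dual pair for 'max c^T x s.t. A x <= b, x >= 0' is:
  Dual:  min b^T y  s.t.  A^T y >= c,  y >= 0.

So the dual LP is:
  minimize  8y1 + 6y2 + 6y3
  subject to:
    y1 + 2y3 >= 2
    y2 + y3 >= 1
    y1, y2, y3 >= 0

Solving the primal: x* = (3, 0).
  primal value c^T x* = 6.
Solving the dual: y* = (0, 0, 1).
  dual value b^T y* = 6.
Strong duality: c^T x* = b^T y*. Confirmed.

6


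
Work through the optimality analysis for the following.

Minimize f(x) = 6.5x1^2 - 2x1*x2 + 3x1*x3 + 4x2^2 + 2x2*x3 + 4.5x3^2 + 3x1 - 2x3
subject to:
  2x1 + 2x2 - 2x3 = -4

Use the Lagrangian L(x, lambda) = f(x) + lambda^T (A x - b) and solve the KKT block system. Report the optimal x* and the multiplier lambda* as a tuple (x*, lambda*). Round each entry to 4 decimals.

Form the Lagrangian:
  L(x, lambda) = (1/2) x^T Q x + c^T x + lambda^T (A x - b)
Stationarity (grad_x L = 0): Q x + c + A^T lambda = 0.
Primal feasibility: A x = b.

This gives the KKT block system:
  [ Q   A^T ] [ x     ]   [-c ]
  [ A    0  ] [ lambda ] = [ b ]

Solving the linear system:
  x*      = (-0.6419, -0.5856, 0.7725)
  lambda* = (0.9279)
  f(x*)   = 0.1205

x* = (-0.6419, -0.5856, 0.7725), lambda* = (0.9279)


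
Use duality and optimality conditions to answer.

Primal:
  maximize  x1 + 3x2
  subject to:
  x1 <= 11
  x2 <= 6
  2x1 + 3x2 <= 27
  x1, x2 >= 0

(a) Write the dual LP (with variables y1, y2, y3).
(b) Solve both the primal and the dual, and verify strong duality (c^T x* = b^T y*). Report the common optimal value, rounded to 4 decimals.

The standard primal-dual pair for 'max c^T x s.t. A x <= b, x >= 0' is:
  Dual:  min b^T y  s.t.  A^T y >= c,  y >= 0.

So the dual LP is:
  minimize  11y1 + 6y2 + 27y3
  subject to:
    y1 + 2y3 >= 1
    y2 + 3y3 >= 3
    y1, y2, y3 >= 0

Solving the primal: x* = (4.5, 6).
  primal value c^T x* = 22.5.
Solving the dual: y* = (0, 1.5, 0.5).
  dual value b^T y* = 22.5.
Strong duality: c^T x* = b^T y*. Confirmed.

22.5


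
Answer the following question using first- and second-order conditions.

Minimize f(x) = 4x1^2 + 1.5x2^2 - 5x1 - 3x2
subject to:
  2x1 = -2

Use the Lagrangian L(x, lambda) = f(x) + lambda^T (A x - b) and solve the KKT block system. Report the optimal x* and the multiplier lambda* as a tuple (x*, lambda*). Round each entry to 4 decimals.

Form the Lagrangian:
  L(x, lambda) = (1/2) x^T Q x + c^T x + lambda^T (A x - b)
Stationarity (grad_x L = 0): Q x + c + A^T lambda = 0.
Primal feasibility: A x = b.

This gives the KKT block system:
  [ Q   A^T ] [ x     ]   [-c ]
  [ A    0  ] [ lambda ] = [ b ]

Solving the linear system:
  x*      = (-1, 1)
  lambda* = (6.5)
  f(x*)   = 7.5

x* = (-1, 1), lambda* = (6.5)


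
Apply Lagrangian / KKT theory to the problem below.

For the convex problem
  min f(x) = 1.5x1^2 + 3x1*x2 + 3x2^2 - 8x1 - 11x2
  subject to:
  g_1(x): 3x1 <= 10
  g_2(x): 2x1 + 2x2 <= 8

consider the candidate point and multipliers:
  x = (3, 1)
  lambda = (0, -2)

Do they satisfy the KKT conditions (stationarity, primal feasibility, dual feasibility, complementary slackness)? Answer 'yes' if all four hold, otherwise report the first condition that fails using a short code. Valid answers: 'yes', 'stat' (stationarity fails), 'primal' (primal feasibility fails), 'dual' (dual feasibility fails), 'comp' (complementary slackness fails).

Gradient of f: grad f(x) = Q x + c = (4, 4)
Constraint values g_i(x) = a_i^T x - b_i:
  g_1((3, 1)) = -1
  g_2((3, 1)) = 0
Stationarity residual: grad f(x) + sum_i lambda_i a_i = (0, 0)
  -> stationarity OK
Primal feasibility (all g_i <= 0): OK
Dual feasibility (all lambda_i >= 0): FAILS
Complementary slackness (lambda_i * g_i(x) = 0 for all i): OK

Verdict: the first failing condition is dual_feasibility -> dual.

dual


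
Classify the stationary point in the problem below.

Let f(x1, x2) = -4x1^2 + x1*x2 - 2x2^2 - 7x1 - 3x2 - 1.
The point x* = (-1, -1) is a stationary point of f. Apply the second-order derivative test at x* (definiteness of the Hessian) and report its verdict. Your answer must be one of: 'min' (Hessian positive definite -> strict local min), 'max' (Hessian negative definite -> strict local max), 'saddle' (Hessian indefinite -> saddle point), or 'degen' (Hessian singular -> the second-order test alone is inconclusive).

Compute the Hessian H = grad^2 f:
  H = [[-8, 1], [1, -4]]
Verify stationarity: grad f(x*) = H x* + g = (0, 0).
Eigenvalues of H: -8.2361, -3.7639.
Both eigenvalues < 0, so H is negative definite -> x* is a strict local max.

max


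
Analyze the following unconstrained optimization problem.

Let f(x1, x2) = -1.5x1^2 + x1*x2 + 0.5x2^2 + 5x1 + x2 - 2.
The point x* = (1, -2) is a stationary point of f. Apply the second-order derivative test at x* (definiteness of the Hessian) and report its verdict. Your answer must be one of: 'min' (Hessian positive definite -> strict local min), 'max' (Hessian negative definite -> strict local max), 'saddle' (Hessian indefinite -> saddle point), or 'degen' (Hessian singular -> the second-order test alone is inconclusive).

Compute the Hessian H = grad^2 f:
  H = [[-3, 1], [1, 1]]
Verify stationarity: grad f(x*) = H x* + g = (0, 0).
Eigenvalues of H: -3.2361, 1.2361.
Eigenvalues have mixed signs, so H is indefinite -> x* is a saddle point.

saddle


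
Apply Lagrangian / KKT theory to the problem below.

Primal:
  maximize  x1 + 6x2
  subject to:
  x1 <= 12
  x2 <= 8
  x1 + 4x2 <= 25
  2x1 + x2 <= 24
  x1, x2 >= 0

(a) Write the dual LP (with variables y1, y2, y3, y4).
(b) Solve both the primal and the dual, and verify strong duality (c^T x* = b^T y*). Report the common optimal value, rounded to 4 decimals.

The standard primal-dual pair for 'max c^T x s.t. A x <= b, x >= 0' is:
  Dual:  min b^T y  s.t.  A^T y >= c,  y >= 0.

So the dual LP is:
  minimize  12y1 + 8y2 + 25y3 + 24y4
  subject to:
    y1 + y3 + 2y4 >= 1
    y2 + 4y3 + y4 >= 6
    y1, y2, y3, y4 >= 0

Solving the primal: x* = (0, 6.25).
  primal value c^T x* = 37.5.
Solving the dual: y* = (0, 0, 1.5, 0).
  dual value b^T y* = 37.5.
Strong duality: c^T x* = b^T y*. Confirmed.

37.5


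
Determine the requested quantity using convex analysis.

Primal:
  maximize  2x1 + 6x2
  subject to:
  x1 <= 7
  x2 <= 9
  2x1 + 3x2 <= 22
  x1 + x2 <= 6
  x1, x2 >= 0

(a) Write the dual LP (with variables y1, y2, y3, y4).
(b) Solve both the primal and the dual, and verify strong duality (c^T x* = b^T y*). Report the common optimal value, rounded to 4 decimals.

The standard primal-dual pair for 'max c^T x s.t. A x <= b, x >= 0' is:
  Dual:  min b^T y  s.t.  A^T y >= c,  y >= 0.

So the dual LP is:
  minimize  7y1 + 9y2 + 22y3 + 6y4
  subject to:
    y1 + 2y3 + y4 >= 2
    y2 + 3y3 + y4 >= 6
    y1, y2, y3, y4 >= 0

Solving the primal: x* = (0, 6).
  primal value c^T x* = 36.
Solving the dual: y* = (0, 0, 0, 6).
  dual value b^T y* = 36.
Strong duality: c^T x* = b^T y*. Confirmed.

36


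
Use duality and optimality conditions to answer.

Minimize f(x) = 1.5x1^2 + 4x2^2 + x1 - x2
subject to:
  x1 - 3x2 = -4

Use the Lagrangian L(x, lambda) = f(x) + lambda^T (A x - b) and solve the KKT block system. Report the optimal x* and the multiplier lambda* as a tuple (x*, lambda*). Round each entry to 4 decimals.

Form the Lagrangian:
  L(x, lambda) = (1/2) x^T Q x + c^T x + lambda^T (A x - b)
Stationarity (grad_x L = 0): Q x + c + A^T lambda = 0.
Primal feasibility: A x = b.

This gives the KKT block system:
  [ Q   A^T ] [ x     ]   [-c ]
  [ A    0  ] [ lambda ] = [ b ]

Solving the linear system:
  x*      = (-1.0857, 0.9714)
  lambda* = (2.2571)
  f(x*)   = 3.4857

x* = (-1.0857, 0.9714), lambda* = (2.2571)


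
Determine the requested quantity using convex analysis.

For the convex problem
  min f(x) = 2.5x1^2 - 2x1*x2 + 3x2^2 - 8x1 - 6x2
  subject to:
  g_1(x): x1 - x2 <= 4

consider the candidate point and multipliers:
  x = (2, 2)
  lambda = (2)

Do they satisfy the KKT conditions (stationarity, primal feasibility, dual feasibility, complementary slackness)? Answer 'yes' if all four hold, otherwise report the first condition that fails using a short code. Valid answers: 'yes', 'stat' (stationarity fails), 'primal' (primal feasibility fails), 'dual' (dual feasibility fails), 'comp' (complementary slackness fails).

Gradient of f: grad f(x) = Q x + c = (-2, 2)
Constraint values g_i(x) = a_i^T x - b_i:
  g_1((2, 2)) = -4
Stationarity residual: grad f(x) + sum_i lambda_i a_i = (0, 0)
  -> stationarity OK
Primal feasibility (all g_i <= 0): OK
Dual feasibility (all lambda_i >= 0): OK
Complementary slackness (lambda_i * g_i(x) = 0 for all i): FAILS

Verdict: the first failing condition is complementary_slackness -> comp.

comp


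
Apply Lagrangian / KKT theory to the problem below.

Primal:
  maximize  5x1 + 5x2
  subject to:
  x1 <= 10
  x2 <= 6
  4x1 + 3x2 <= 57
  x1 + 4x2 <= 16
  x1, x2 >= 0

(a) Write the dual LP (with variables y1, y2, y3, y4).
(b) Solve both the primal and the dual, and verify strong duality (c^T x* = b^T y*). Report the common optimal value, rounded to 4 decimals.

The standard primal-dual pair for 'max c^T x s.t. A x <= b, x >= 0' is:
  Dual:  min b^T y  s.t.  A^T y >= c,  y >= 0.

So the dual LP is:
  minimize  10y1 + 6y2 + 57y3 + 16y4
  subject to:
    y1 + 4y3 + y4 >= 5
    y2 + 3y3 + 4y4 >= 5
    y1, y2, y3, y4 >= 0

Solving the primal: x* = (10, 1.5).
  primal value c^T x* = 57.5.
Solving the dual: y* = (3.75, 0, 0, 1.25).
  dual value b^T y* = 57.5.
Strong duality: c^T x* = b^T y*. Confirmed.

57.5


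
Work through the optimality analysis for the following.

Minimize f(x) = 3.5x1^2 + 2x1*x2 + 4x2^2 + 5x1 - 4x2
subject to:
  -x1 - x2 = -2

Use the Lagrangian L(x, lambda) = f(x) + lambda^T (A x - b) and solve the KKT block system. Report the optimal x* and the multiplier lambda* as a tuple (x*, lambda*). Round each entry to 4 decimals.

Form the Lagrangian:
  L(x, lambda) = (1/2) x^T Q x + c^T x + lambda^T (A x - b)
Stationarity (grad_x L = 0): Q x + c + A^T lambda = 0.
Primal feasibility: A x = b.

This gives the KKT block system:
  [ Q   A^T ] [ x     ]   [-c ]
  [ A    0  ] [ lambda ] = [ b ]

Solving the linear system:
  x*      = (0.2727, 1.7273)
  lambda* = (10.3636)
  f(x*)   = 7.5909

x* = (0.2727, 1.7273), lambda* = (10.3636)


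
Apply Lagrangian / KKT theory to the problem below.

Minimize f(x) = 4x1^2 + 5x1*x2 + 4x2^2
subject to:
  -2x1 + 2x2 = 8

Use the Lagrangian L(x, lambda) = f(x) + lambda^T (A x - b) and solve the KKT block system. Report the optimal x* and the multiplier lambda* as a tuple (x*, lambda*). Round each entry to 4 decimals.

Form the Lagrangian:
  L(x, lambda) = (1/2) x^T Q x + c^T x + lambda^T (A x - b)
Stationarity (grad_x L = 0): Q x + c + A^T lambda = 0.
Primal feasibility: A x = b.

This gives the KKT block system:
  [ Q   A^T ] [ x     ]   [-c ]
  [ A    0  ] [ lambda ] = [ b ]

Solving the linear system:
  x*      = (-2, 2)
  lambda* = (-3)
  f(x*)   = 12

x* = (-2, 2), lambda* = (-3)


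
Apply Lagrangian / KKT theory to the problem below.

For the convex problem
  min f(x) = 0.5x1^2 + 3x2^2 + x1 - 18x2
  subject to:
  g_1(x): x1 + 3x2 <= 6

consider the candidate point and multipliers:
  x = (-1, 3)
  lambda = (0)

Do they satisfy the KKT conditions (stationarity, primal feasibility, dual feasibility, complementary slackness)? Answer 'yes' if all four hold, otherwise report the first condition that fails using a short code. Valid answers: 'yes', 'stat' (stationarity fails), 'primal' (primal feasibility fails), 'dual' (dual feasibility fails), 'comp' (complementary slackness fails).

Gradient of f: grad f(x) = Q x + c = (0, 0)
Constraint values g_i(x) = a_i^T x - b_i:
  g_1((-1, 3)) = 2
Stationarity residual: grad f(x) + sum_i lambda_i a_i = (0, 0)
  -> stationarity OK
Primal feasibility (all g_i <= 0): FAILS
Dual feasibility (all lambda_i >= 0): OK
Complementary slackness (lambda_i * g_i(x) = 0 for all i): OK

Verdict: the first failing condition is primal_feasibility -> primal.

primal


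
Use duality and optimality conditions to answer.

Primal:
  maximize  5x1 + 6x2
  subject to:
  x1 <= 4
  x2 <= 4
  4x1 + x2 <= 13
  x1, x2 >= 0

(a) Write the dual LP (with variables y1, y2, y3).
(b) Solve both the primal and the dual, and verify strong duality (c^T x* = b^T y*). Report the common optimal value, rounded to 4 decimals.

The standard primal-dual pair for 'max c^T x s.t. A x <= b, x >= 0' is:
  Dual:  min b^T y  s.t.  A^T y >= c,  y >= 0.

So the dual LP is:
  minimize  4y1 + 4y2 + 13y3
  subject to:
    y1 + 4y3 >= 5
    y2 + y3 >= 6
    y1, y2, y3 >= 0

Solving the primal: x* = (2.25, 4).
  primal value c^T x* = 35.25.
Solving the dual: y* = (0, 4.75, 1.25).
  dual value b^T y* = 35.25.
Strong duality: c^T x* = b^T y*. Confirmed.

35.25


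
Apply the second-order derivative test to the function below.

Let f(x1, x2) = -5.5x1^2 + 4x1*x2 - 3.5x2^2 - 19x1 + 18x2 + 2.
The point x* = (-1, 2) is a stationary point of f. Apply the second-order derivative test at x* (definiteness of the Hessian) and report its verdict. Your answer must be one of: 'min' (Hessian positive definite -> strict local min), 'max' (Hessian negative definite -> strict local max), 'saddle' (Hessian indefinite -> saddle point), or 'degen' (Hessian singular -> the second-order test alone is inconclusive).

Compute the Hessian H = grad^2 f:
  H = [[-11, 4], [4, -7]]
Verify stationarity: grad f(x*) = H x* + g = (0, 0).
Eigenvalues of H: -13.4721, -4.5279.
Both eigenvalues < 0, so H is negative definite -> x* is a strict local max.

max


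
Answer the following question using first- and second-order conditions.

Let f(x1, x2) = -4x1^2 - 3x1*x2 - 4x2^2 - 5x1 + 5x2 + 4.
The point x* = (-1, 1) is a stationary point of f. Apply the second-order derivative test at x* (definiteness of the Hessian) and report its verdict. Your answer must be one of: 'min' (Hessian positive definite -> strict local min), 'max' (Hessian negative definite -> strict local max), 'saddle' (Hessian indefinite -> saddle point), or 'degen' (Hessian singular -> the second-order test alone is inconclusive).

Compute the Hessian H = grad^2 f:
  H = [[-8, -3], [-3, -8]]
Verify stationarity: grad f(x*) = H x* + g = (0, 0).
Eigenvalues of H: -11, -5.
Both eigenvalues < 0, so H is negative definite -> x* is a strict local max.

max


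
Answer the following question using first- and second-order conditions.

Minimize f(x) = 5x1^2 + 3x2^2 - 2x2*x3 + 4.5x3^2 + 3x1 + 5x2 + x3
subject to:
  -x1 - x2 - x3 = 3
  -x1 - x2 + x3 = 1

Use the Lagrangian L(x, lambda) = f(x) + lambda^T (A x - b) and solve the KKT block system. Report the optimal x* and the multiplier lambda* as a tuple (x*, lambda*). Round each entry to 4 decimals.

Form the Lagrangian:
  L(x, lambda) = (1/2) x^T Q x + c^T x + lambda^T (A x - b)
Stationarity (grad_x L = 0): Q x + c + A^T lambda = 0.
Primal feasibility: A x = b.

This gives the KKT block system:
  [ Q   A^T ] [ x     ]   [-c ]
  [ A    0  ] [ lambda ] = [ b ]

Solving the linear system:
  x*      = (-0.5, -1.5, -1)
  lambda* = (-3.5, 1.5)
  f(x*)   = -0.5

x* = (-0.5, -1.5, -1), lambda* = (-3.5, 1.5)


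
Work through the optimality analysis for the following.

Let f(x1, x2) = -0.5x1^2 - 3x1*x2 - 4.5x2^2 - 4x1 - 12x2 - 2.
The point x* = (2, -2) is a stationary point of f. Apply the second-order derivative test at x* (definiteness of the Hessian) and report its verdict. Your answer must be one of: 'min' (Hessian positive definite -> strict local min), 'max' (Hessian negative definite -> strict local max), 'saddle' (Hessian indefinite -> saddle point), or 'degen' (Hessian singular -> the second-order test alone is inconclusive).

Compute the Hessian H = grad^2 f:
  H = [[-1, -3], [-3, -9]]
Verify stationarity: grad f(x*) = H x* + g = (0, 0).
Eigenvalues of H: -10, 0.
H has a zero eigenvalue (singular; negative semidefinite but not definite), so H is neither positive definite, negative definite, nor indefinite. The second-order test alone is inconclusive -> degen.
(Indeed, f is constant along the null direction of H through x*, so x* is not a strict local extremum.)

degen


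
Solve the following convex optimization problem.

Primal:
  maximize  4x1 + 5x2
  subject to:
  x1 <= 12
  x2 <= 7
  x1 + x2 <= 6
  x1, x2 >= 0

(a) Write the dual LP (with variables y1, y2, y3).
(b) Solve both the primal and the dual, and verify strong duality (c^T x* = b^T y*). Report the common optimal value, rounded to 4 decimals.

The standard primal-dual pair for 'max c^T x s.t. A x <= b, x >= 0' is:
  Dual:  min b^T y  s.t.  A^T y >= c,  y >= 0.

So the dual LP is:
  minimize  12y1 + 7y2 + 6y3
  subject to:
    y1 + y3 >= 4
    y2 + y3 >= 5
    y1, y2, y3 >= 0

Solving the primal: x* = (0, 6).
  primal value c^T x* = 30.
Solving the dual: y* = (0, 0, 5).
  dual value b^T y* = 30.
Strong duality: c^T x* = b^T y*. Confirmed.

30


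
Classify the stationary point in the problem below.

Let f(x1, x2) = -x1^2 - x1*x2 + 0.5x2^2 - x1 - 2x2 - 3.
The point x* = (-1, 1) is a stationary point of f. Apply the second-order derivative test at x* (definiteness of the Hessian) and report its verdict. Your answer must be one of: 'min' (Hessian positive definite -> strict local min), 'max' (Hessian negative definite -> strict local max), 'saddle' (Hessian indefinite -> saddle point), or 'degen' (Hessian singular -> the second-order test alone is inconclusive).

Compute the Hessian H = grad^2 f:
  H = [[-2, -1], [-1, 1]]
Verify stationarity: grad f(x*) = H x* + g = (0, 0).
Eigenvalues of H: -2.3028, 1.3028.
Eigenvalues have mixed signs, so H is indefinite -> x* is a saddle point.

saddle


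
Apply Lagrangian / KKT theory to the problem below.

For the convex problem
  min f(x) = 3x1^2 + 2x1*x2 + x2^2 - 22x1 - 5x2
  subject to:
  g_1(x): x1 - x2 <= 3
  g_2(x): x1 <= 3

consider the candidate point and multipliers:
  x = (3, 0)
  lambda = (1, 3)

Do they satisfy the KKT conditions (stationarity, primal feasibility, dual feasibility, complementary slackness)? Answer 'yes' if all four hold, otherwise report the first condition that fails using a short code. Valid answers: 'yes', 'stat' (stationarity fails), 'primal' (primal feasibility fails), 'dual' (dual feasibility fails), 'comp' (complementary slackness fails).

Gradient of f: grad f(x) = Q x + c = (-4, 1)
Constraint values g_i(x) = a_i^T x - b_i:
  g_1((3, 0)) = 0
  g_2((3, 0)) = 0
Stationarity residual: grad f(x) + sum_i lambda_i a_i = (0, 0)
  -> stationarity OK
Primal feasibility (all g_i <= 0): OK
Dual feasibility (all lambda_i >= 0): OK
Complementary slackness (lambda_i * g_i(x) = 0 for all i): OK

Verdict: yes, KKT holds.

yes


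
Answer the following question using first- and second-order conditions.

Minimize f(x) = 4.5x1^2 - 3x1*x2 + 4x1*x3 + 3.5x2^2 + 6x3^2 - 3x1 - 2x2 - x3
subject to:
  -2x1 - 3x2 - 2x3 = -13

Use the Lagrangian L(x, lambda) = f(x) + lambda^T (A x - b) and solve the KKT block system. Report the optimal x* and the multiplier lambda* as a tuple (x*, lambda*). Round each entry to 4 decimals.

Form the Lagrangian:
  L(x, lambda) = (1/2) x^T Q x + c^T x + lambda^T (A x - b)
Stationarity (grad_x L = 0): Q x + c + A^T lambda = 0.
Primal feasibility: A x = b.

This gives the KKT block system:
  [ Q   A^T ] [ x     ]   [-c ]
  [ A    0  ] [ lambda ] = [ b ]

Solving the linear system:
  x*      = (2.1565, 2.885, 0.0159)
  lambda* = (3.9086)
  f(x*)   = 19.278

x* = (2.1565, 2.885, 0.0159), lambda* = (3.9086)


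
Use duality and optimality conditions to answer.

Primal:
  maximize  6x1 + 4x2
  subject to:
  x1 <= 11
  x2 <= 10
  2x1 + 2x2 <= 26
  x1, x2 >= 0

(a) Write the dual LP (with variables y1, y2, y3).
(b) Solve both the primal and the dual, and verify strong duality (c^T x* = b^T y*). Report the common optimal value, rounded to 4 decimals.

The standard primal-dual pair for 'max c^T x s.t. A x <= b, x >= 0' is:
  Dual:  min b^T y  s.t.  A^T y >= c,  y >= 0.

So the dual LP is:
  minimize  11y1 + 10y2 + 26y3
  subject to:
    y1 + 2y3 >= 6
    y2 + 2y3 >= 4
    y1, y2, y3 >= 0

Solving the primal: x* = (11, 2).
  primal value c^T x* = 74.
Solving the dual: y* = (2, 0, 2).
  dual value b^T y* = 74.
Strong duality: c^T x* = b^T y*. Confirmed.

74


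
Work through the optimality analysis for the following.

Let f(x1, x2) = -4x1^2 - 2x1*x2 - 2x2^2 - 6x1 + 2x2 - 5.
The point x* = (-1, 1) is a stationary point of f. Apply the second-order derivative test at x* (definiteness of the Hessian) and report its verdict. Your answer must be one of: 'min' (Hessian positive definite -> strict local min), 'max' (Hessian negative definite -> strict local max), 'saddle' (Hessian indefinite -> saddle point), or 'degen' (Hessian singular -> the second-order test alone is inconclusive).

Compute the Hessian H = grad^2 f:
  H = [[-8, -2], [-2, -4]]
Verify stationarity: grad f(x*) = H x* + g = (0, 0).
Eigenvalues of H: -8.8284, -3.1716.
Both eigenvalues < 0, so H is negative definite -> x* is a strict local max.

max


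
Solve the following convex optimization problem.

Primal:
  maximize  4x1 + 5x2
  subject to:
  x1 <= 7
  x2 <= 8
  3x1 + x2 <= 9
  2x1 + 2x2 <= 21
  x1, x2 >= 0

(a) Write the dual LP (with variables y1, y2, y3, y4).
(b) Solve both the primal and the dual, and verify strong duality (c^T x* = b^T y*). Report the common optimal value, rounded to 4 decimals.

The standard primal-dual pair for 'max c^T x s.t. A x <= b, x >= 0' is:
  Dual:  min b^T y  s.t.  A^T y >= c,  y >= 0.

So the dual LP is:
  minimize  7y1 + 8y2 + 9y3 + 21y4
  subject to:
    y1 + 3y3 + 2y4 >= 4
    y2 + y3 + 2y4 >= 5
    y1, y2, y3, y4 >= 0

Solving the primal: x* = (0.3333, 8).
  primal value c^T x* = 41.3333.
Solving the dual: y* = (0, 3.6667, 1.3333, 0).
  dual value b^T y* = 41.3333.
Strong duality: c^T x* = b^T y*. Confirmed.

41.3333


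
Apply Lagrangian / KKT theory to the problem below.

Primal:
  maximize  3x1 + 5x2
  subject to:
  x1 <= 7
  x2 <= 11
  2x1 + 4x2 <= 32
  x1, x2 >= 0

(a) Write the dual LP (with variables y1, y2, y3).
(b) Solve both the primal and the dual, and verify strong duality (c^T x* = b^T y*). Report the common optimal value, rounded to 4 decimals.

The standard primal-dual pair for 'max c^T x s.t. A x <= b, x >= 0' is:
  Dual:  min b^T y  s.t.  A^T y >= c,  y >= 0.

So the dual LP is:
  minimize  7y1 + 11y2 + 32y3
  subject to:
    y1 + 2y3 >= 3
    y2 + 4y3 >= 5
    y1, y2, y3 >= 0

Solving the primal: x* = (7, 4.5).
  primal value c^T x* = 43.5.
Solving the dual: y* = (0.5, 0, 1.25).
  dual value b^T y* = 43.5.
Strong duality: c^T x* = b^T y*. Confirmed.

43.5


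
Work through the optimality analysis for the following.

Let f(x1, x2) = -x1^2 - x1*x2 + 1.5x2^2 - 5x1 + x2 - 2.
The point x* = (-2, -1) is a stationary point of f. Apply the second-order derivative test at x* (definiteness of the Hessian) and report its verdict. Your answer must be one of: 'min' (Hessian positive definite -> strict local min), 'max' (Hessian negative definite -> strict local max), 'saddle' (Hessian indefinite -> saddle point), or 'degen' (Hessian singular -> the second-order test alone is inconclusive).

Compute the Hessian H = grad^2 f:
  H = [[-2, -1], [-1, 3]]
Verify stationarity: grad f(x*) = H x* + g = (0, 0).
Eigenvalues of H: -2.1926, 3.1926.
Eigenvalues have mixed signs, so H is indefinite -> x* is a saddle point.

saddle


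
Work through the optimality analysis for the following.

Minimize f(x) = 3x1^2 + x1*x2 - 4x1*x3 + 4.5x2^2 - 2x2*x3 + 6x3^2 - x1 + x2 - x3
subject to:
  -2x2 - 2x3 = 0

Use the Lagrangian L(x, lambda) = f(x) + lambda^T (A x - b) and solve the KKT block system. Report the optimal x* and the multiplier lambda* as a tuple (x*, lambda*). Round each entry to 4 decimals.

Form the Lagrangian:
  L(x, lambda) = (1/2) x^T Q x + c^T x + lambda^T (A x - b)
Stationarity (grad_x L = 0): Q x + c + A^T lambda = 0.
Primal feasibility: A x = b.

This gives the KKT block system:
  [ Q   A^T ] [ x     ]   [-c ]
  [ A    0  ] [ lambda ] = [ b ]

Solving the linear system:
  x*      = (0.28, -0.136, 0.136)
  lambda* = (-0.108)
  f(x*)   = -0.276

x* = (0.28, -0.136, 0.136), lambda* = (-0.108)


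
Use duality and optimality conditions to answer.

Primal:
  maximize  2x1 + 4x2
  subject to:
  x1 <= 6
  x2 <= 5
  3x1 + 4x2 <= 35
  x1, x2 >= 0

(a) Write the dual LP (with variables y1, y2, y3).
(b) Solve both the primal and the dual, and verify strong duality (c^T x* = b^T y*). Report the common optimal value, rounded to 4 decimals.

The standard primal-dual pair for 'max c^T x s.t. A x <= b, x >= 0' is:
  Dual:  min b^T y  s.t.  A^T y >= c,  y >= 0.

So the dual LP is:
  minimize  6y1 + 5y2 + 35y3
  subject to:
    y1 + 3y3 >= 2
    y2 + 4y3 >= 4
    y1, y2, y3 >= 0

Solving the primal: x* = (5, 5).
  primal value c^T x* = 30.
Solving the dual: y* = (0, 1.3333, 0.6667).
  dual value b^T y* = 30.
Strong duality: c^T x* = b^T y*. Confirmed.

30


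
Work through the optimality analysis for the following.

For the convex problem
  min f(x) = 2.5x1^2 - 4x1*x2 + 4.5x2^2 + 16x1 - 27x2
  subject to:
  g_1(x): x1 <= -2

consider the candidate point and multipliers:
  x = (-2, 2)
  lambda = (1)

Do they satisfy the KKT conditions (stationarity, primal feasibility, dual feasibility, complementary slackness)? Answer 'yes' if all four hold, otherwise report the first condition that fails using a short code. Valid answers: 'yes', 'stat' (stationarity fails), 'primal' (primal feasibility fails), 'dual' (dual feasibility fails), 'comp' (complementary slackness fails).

Gradient of f: grad f(x) = Q x + c = (-2, -1)
Constraint values g_i(x) = a_i^T x - b_i:
  g_1((-2, 2)) = 0
Stationarity residual: grad f(x) + sum_i lambda_i a_i = (-1, -1)
  -> stationarity FAILS
Primal feasibility (all g_i <= 0): OK
Dual feasibility (all lambda_i >= 0): OK
Complementary slackness (lambda_i * g_i(x) = 0 for all i): OK

Verdict: the first failing condition is stationarity -> stat.

stat


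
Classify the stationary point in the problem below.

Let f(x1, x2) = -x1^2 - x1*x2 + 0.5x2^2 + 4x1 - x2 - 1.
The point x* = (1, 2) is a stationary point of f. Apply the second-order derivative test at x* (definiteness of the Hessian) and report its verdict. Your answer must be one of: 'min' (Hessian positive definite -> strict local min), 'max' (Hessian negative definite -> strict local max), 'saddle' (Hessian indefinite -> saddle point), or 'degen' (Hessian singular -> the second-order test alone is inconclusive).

Compute the Hessian H = grad^2 f:
  H = [[-2, -1], [-1, 1]]
Verify stationarity: grad f(x*) = H x* + g = (0, 0).
Eigenvalues of H: -2.3028, 1.3028.
Eigenvalues have mixed signs, so H is indefinite -> x* is a saddle point.

saddle


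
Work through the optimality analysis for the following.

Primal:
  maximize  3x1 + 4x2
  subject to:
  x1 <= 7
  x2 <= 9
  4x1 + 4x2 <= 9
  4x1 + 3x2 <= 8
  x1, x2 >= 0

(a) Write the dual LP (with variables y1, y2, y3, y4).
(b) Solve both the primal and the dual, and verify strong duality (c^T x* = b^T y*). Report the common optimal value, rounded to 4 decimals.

The standard primal-dual pair for 'max c^T x s.t. A x <= b, x >= 0' is:
  Dual:  min b^T y  s.t.  A^T y >= c,  y >= 0.

So the dual LP is:
  minimize  7y1 + 9y2 + 9y3 + 8y4
  subject to:
    y1 + 4y3 + 4y4 >= 3
    y2 + 4y3 + 3y4 >= 4
    y1, y2, y3, y4 >= 0

Solving the primal: x* = (0, 2.25).
  primal value c^T x* = 9.
Solving the dual: y* = (0, 0, 1, 0).
  dual value b^T y* = 9.
Strong duality: c^T x* = b^T y*. Confirmed.

9


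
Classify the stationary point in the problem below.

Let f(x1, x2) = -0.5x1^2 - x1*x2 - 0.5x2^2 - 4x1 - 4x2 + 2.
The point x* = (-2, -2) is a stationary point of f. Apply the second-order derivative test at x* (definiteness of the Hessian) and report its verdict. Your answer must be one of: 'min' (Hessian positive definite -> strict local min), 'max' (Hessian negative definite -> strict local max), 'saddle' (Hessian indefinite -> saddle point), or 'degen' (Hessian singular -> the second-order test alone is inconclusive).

Compute the Hessian H = grad^2 f:
  H = [[-1, -1], [-1, -1]]
Verify stationarity: grad f(x*) = H x* + g = (0, 0).
Eigenvalues of H: -2, 0.
H has a zero eigenvalue (singular; negative semidefinite but not definite), so H is neither positive definite, negative definite, nor indefinite. The second-order test alone is inconclusive -> degen.
(Indeed, f is constant along the null direction of H through x*, so x* is not a strict local extremum.)

degen


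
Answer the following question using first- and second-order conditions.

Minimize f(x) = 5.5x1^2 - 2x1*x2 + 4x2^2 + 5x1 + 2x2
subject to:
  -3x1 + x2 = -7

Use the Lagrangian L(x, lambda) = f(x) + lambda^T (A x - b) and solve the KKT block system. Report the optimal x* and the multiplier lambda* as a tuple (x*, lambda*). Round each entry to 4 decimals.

Form the Lagrangian:
  L(x, lambda) = (1/2) x^T Q x + c^T x + lambda^T (A x - b)
Stationarity (grad_x L = 0): Q x + c + A^T lambda = 0.
Primal feasibility: A x = b.

This gives the KKT block system:
  [ Q   A^T ] [ x     ]   [-c ]
  [ A    0  ] [ lambda ] = [ b ]

Solving the linear system:
  x*      = (2.0141, -0.9577)
  lambda* = (9.6901)
  f(x*)   = 37.993

x* = (2.0141, -0.9577), lambda* = (9.6901)


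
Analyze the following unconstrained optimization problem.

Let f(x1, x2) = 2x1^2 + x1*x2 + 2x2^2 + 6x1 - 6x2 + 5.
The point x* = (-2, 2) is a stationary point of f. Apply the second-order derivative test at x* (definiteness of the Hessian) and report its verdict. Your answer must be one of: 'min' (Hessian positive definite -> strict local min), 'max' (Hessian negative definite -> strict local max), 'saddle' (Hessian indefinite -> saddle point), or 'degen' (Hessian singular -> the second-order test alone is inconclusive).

Compute the Hessian H = grad^2 f:
  H = [[4, 1], [1, 4]]
Verify stationarity: grad f(x*) = H x* + g = (0, 0).
Eigenvalues of H: 3, 5.
Both eigenvalues > 0, so H is positive definite -> x* is a strict local min.

min


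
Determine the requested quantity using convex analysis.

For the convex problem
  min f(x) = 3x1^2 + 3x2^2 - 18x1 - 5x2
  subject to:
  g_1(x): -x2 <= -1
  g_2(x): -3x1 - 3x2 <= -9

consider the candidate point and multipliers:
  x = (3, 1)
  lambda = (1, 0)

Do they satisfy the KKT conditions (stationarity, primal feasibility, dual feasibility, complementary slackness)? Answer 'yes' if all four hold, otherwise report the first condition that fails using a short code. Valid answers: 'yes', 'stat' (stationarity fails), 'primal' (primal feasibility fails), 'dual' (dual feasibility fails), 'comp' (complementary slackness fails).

Gradient of f: grad f(x) = Q x + c = (0, 1)
Constraint values g_i(x) = a_i^T x - b_i:
  g_1((3, 1)) = 0
  g_2((3, 1)) = -3
Stationarity residual: grad f(x) + sum_i lambda_i a_i = (0, 0)
  -> stationarity OK
Primal feasibility (all g_i <= 0): OK
Dual feasibility (all lambda_i >= 0): OK
Complementary slackness (lambda_i * g_i(x) = 0 for all i): OK

Verdict: yes, KKT holds.

yes


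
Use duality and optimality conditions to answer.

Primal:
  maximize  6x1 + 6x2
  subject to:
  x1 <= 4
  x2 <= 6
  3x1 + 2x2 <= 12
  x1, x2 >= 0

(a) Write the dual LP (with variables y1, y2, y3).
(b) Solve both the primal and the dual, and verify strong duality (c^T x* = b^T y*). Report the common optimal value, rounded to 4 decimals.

The standard primal-dual pair for 'max c^T x s.t. A x <= b, x >= 0' is:
  Dual:  min b^T y  s.t.  A^T y >= c,  y >= 0.

So the dual LP is:
  minimize  4y1 + 6y2 + 12y3
  subject to:
    y1 + 3y3 >= 6
    y2 + 2y3 >= 6
    y1, y2, y3 >= 0

Solving the primal: x* = (0, 6).
  primal value c^T x* = 36.
Solving the dual: y* = (0, 0, 3).
  dual value b^T y* = 36.
Strong duality: c^T x* = b^T y*. Confirmed.

36


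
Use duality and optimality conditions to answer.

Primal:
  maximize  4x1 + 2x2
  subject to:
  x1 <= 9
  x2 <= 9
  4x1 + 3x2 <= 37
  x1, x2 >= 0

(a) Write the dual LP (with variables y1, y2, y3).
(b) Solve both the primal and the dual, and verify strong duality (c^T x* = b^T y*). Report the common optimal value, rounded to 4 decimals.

The standard primal-dual pair for 'max c^T x s.t. A x <= b, x >= 0' is:
  Dual:  min b^T y  s.t.  A^T y >= c,  y >= 0.

So the dual LP is:
  minimize  9y1 + 9y2 + 37y3
  subject to:
    y1 + 4y3 >= 4
    y2 + 3y3 >= 2
    y1, y2, y3 >= 0

Solving the primal: x* = (9, 0.3333).
  primal value c^T x* = 36.6667.
Solving the dual: y* = (1.3333, 0, 0.6667).
  dual value b^T y* = 36.6667.
Strong duality: c^T x* = b^T y*. Confirmed.

36.6667


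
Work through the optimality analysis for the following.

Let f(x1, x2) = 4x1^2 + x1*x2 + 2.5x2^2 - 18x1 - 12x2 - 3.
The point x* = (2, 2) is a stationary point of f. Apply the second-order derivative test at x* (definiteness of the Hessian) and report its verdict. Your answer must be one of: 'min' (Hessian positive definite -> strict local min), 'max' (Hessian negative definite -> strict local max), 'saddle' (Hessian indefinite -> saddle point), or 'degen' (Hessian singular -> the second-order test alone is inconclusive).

Compute the Hessian H = grad^2 f:
  H = [[8, 1], [1, 5]]
Verify stationarity: grad f(x*) = H x* + g = (0, 0).
Eigenvalues of H: 4.6972, 8.3028.
Both eigenvalues > 0, so H is positive definite -> x* is a strict local min.

min


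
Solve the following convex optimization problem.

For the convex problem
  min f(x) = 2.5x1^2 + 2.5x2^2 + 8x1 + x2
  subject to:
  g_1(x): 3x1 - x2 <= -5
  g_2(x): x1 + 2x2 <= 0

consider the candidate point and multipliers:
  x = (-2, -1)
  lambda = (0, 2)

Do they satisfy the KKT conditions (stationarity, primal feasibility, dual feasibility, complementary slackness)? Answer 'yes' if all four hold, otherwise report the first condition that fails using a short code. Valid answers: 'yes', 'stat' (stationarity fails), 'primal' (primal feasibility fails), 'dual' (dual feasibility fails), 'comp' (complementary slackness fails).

Gradient of f: grad f(x) = Q x + c = (-2, -4)
Constraint values g_i(x) = a_i^T x - b_i:
  g_1((-2, -1)) = 0
  g_2((-2, -1)) = -4
Stationarity residual: grad f(x) + sum_i lambda_i a_i = (0, 0)
  -> stationarity OK
Primal feasibility (all g_i <= 0): OK
Dual feasibility (all lambda_i >= 0): OK
Complementary slackness (lambda_i * g_i(x) = 0 for all i): FAILS

Verdict: the first failing condition is complementary_slackness -> comp.

comp


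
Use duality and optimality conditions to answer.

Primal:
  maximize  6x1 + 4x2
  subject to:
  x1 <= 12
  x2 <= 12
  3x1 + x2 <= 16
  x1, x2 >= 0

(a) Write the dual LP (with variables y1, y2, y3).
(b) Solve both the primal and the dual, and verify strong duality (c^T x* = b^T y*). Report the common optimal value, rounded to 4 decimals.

The standard primal-dual pair for 'max c^T x s.t. A x <= b, x >= 0' is:
  Dual:  min b^T y  s.t.  A^T y >= c,  y >= 0.

So the dual LP is:
  minimize  12y1 + 12y2 + 16y3
  subject to:
    y1 + 3y3 >= 6
    y2 + y3 >= 4
    y1, y2, y3 >= 0

Solving the primal: x* = (1.3333, 12).
  primal value c^T x* = 56.
Solving the dual: y* = (0, 2, 2).
  dual value b^T y* = 56.
Strong duality: c^T x* = b^T y*. Confirmed.

56
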